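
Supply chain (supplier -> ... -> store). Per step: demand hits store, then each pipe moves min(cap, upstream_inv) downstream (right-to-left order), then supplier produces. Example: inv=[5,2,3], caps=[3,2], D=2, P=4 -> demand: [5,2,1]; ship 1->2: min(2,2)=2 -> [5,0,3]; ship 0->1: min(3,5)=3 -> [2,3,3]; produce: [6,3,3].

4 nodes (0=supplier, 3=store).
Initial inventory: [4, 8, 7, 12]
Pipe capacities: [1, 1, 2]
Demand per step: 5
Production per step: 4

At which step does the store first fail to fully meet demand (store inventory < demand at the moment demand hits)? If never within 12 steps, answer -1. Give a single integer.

Step 1: demand=5,sold=5 ship[2->3]=2 ship[1->2]=1 ship[0->1]=1 prod=4 -> [7 8 6 9]
Step 2: demand=5,sold=5 ship[2->3]=2 ship[1->2]=1 ship[0->1]=1 prod=4 -> [10 8 5 6]
Step 3: demand=5,sold=5 ship[2->3]=2 ship[1->2]=1 ship[0->1]=1 prod=4 -> [13 8 4 3]
Step 4: demand=5,sold=3 ship[2->3]=2 ship[1->2]=1 ship[0->1]=1 prod=4 -> [16 8 3 2]
Step 5: demand=5,sold=2 ship[2->3]=2 ship[1->2]=1 ship[0->1]=1 prod=4 -> [19 8 2 2]
Step 6: demand=5,sold=2 ship[2->3]=2 ship[1->2]=1 ship[0->1]=1 prod=4 -> [22 8 1 2]
Step 7: demand=5,sold=2 ship[2->3]=1 ship[1->2]=1 ship[0->1]=1 prod=4 -> [25 8 1 1]
Step 8: demand=5,sold=1 ship[2->3]=1 ship[1->2]=1 ship[0->1]=1 prod=4 -> [28 8 1 1]
Step 9: demand=5,sold=1 ship[2->3]=1 ship[1->2]=1 ship[0->1]=1 prod=4 -> [31 8 1 1]
Step 10: demand=5,sold=1 ship[2->3]=1 ship[1->2]=1 ship[0->1]=1 prod=4 -> [34 8 1 1]
Step 11: demand=5,sold=1 ship[2->3]=1 ship[1->2]=1 ship[0->1]=1 prod=4 -> [37 8 1 1]
Step 12: demand=5,sold=1 ship[2->3]=1 ship[1->2]=1 ship[0->1]=1 prod=4 -> [40 8 1 1]
First stockout at step 4

4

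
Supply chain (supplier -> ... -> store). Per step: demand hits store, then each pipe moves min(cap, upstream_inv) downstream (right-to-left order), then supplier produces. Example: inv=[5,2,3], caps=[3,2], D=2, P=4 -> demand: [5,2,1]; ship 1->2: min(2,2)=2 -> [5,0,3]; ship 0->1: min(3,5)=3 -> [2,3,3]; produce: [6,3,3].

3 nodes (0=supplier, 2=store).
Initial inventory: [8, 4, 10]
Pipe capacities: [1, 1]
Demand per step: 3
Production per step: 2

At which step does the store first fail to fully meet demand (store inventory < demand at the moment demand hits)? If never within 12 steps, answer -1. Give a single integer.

Step 1: demand=3,sold=3 ship[1->2]=1 ship[0->1]=1 prod=2 -> [9 4 8]
Step 2: demand=3,sold=3 ship[1->2]=1 ship[0->1]=1 prod=2 -> [10 4 6]
Step 3: demand=3,sold=3 ship[1->2]=1 ship[0->1]=1 prod=2 -> [11 4 4]
Step 4: demand=3,sold=3 ship[1->2]=1 ship[0->1]=1 prod=2 -> [12 4 2]
Step 5: demand=3,sold=2 ship[1->2]=1 ship[0->1]=1 prod=2 -> [13 4 1]
Step 6: demand=3,sold=1 ship[1->2]=1 ship[0->1]=1 prod=2 -> [14 4 1]
Step 7: demand=3,sold=1 ship[1->2]=1 ship[0->1]=1 prod=2 -> [15 4 1]
Step 8: demand=3,sold=1 ship[1->2]=1 ship[0->1]=1 prod=2 -> [16 4 1]
Step 9: demand=3,sold=1 ship[1->2]=1 ship[0->1]=1 prod=2 -> [17 4 1]
Step 10: demand=3,sold=1 ship[1->2]=1 ship[0->1]=1 prod=2 -> [18 4 1]
Step 11: demand=3,sold=1 ship[1->2]=1 ship[0->1]=1 prod=2 -> [19 4 1]
Step 12: demand=3,sold=1 ship[1->2]=1 ship[0->1]=1 prod=2 -> [20 4 1]
First stockout at step 5

5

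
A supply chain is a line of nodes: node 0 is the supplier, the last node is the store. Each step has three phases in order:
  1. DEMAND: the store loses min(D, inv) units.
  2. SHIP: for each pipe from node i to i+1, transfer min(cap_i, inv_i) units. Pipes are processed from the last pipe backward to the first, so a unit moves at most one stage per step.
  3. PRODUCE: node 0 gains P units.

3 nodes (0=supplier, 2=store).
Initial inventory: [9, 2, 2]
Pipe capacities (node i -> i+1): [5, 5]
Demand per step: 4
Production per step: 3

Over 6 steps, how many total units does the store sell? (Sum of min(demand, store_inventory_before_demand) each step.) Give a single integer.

Step 1: sold=2 (running total=2) -> [7 5 2]
Step 2: sold=2 (running total=4) -> [5 5 5]
Step 3: sold=4 (running total=8) -> [3 5 6]
Step 4: sold=4 (running total=12) -> [3 3 7]
Step 5: sold=4 (running total=16) -> [3 3 6]
Step 6: sold=4 (running total=20) -> [3 3 5]

Answer: 20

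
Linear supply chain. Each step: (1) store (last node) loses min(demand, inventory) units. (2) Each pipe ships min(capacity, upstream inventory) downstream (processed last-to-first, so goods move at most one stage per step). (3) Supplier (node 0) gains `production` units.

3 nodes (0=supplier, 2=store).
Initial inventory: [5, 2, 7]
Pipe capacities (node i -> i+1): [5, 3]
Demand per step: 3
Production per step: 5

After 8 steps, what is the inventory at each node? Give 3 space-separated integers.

Step 1: demand=3,sold=3 ship[1->2]=2 ship[0->1]=5 prod=5 -> inv=[5 5 6]
Step 2: demand=3,sold=3 ship[1->2]=3 ship[0->1]=5 prod=5 -> inv=[5 7 6]
Step 3: demand=3,sold=3 ship[1->2]=3 ship[0->1]=5 prod=5 -> inv=[5 9 6]
Step 4: demand=3,sold=3 ship[1->2]=3 ship[0->1]=5 prod=5 -> inv=[5 11 6]
Step 5: demand=3,sold=3 ship[1->2]=3 ship[0->1]=5 prod=5 -> inv=[5 13 6]
Step 6: demand=3,sold=3 ship[1->2]=3 ship[0->1]=5 prod=5 -> inv=[5 15 6]
Step 7: demand=3,sold=3 ship[1->2]=3 ship[0->1]=5 prod=5 -> inv=[5 17 6]
Step 8: demand=3,sold=3 ship[1->2]=3 ship[0->1]=5 prod=5 -> inv=[5 19 6]

5 19 6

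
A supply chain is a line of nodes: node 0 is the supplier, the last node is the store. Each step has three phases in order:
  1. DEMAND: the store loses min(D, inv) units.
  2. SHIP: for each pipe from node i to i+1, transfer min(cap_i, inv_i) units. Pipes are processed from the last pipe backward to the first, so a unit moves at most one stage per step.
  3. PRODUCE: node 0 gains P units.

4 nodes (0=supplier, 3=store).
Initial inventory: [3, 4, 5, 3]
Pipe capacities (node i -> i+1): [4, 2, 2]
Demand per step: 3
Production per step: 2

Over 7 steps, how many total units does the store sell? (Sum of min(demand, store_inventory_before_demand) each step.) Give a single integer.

Answer: 15

Derivation:
Step 1: sold=3 (running total=3) -> [2 5 5 2]
Step 2: sold=2 (running total=5) -> [2 5 5 2]
Step 3: sold=2 (running total=7) -> [2 5 5 2]
Step 4: sold=2 (running total=9) -> [2 5 5 2]
Step 5: sold=2 (running total=11) -> [2 5 5 2]
Step 6: sold=2 (running total=13) -> [2 5 5 2]
Step 7: sold=2 (running total=15) -> [2 5 5 2]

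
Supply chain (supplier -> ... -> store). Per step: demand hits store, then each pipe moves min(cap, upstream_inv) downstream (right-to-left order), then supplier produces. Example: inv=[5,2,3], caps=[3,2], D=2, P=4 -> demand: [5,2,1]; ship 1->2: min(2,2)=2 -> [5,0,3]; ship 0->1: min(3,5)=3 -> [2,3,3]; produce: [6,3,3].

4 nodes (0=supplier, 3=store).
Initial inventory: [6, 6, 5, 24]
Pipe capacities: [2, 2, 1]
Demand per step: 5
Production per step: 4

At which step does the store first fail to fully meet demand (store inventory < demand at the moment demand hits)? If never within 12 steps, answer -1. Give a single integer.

Step 1: demand=5,sold=5 ship[2->3]=1 ship[1->2]=2 ship[0->1]=2 prod=4 -> [8 6 6 20]
Step 2: demand=5,sold=5 ship[2->3]=1 ship[1->2]=2 ship[0->1]=2 prod=4 -> [10 6 7 16]
Step 3: demand=5,sold=5 ship[2->3]=1 ship[1->2]=2 ship[0->1]=2 prod=4 -> [12 6 8 12]
Step 4: demand=5,sold=5 ship[2->3]=1 ship[1->2]=2 ship[0->1]=2 prod=4 -> [14 6 9 8]
Step 5: demand=5,sold=5 ship[2->3]=1 ship[1->2]=2 ship[0->1]=2 prod=4 -> [16 6 10 4]
Step 6: demand=5,sold=4 ship[2->3]=1 ship[1->2]=2 ship[0->1]=2 prod=4 -> [18 6 11 1]
Step 7: demand=5,sold=1 ship[2->3]=1 ship[1->2]=2 ship[0->1]=2 prod=4 -> [20 6 12 1]
Step 8: demand=5,sold=1 ship[2->3]=1 ship[1->2]=2 ship[0->1]=2 prod=4 -> [22 6 13 1]
Step 9: demand=5,sold=1 ship[2->3]=1 ship[1->2]=2 ship[0->1]=2 prod=4 -> [24 6 14 1]
Step 10: demand=5,sold=1 ship[2->3]=1 ship[1->2]=2 ship[0->1]=2 prod=4 -> [26 6 15 1]
Step 11: demand=5,sold=1 ship[2->3]=1 ship[1->2]=2 ship[0->1]=2 prod=4 -> [28 6 16 1]
Step 12: demand=5,sold=1 ship[2->3]=1 ship[1->2]=2 ship[0->1]=2 prod=4 -> [30 6 17 1]
First stockout at step 6

6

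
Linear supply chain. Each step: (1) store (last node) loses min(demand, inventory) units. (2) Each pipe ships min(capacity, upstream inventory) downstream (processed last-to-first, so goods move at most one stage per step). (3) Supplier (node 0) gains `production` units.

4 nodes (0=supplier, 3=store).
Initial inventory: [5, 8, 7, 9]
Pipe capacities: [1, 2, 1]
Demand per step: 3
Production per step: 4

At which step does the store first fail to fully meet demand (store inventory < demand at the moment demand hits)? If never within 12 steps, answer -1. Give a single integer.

Step 1: demand=3,sold=3 ship[2->3]=1 ship[1->2]=2 ship[0->1]=1 prod=4 -> [8 7 8 7]
Step 2: demand=3,sold=3 ship[2->3]=1 ship[1->2]=2 ship[0->1]=1 prod=4 -> [11 6 9 5]
Step 3: demand=3,sold=3 ship[2->3]=1 ship[1->2]=2 ship[0->1]=1 prod=4 -> [14 5 10 3]
Step 4: demand=3,sold=3 ship[2->3]=1 ship[1->2]=2 ship[0->1]=1 prod=4 -> [17 4 11 1]
Step 5: demand=3,sold=1 ship[2->3]=1 ship[1->2]=2 ship[0->1]=1 prod=4 -> [20 3 12 1]
Step 6: demand=3,sold=1 ship[2->3]=1 ship[1->2]=2 ship[0->1]=1 prod=4 -> [23 2 13 1]
Step 7: demand=3,sold=1 ship[2->3]=1 ship[1->2]=2 ship[0->1]=1 prod=4 -> [26 1 14 1]
Step 8: demand=3,sold=1 ship[2->3]=1 ship[1->2]=1 ship[0->1]=1 prod=4 -> [29 1 14 1]
Step 9: demand=3,sold=1 ship[2->3]=1 ship[1->2]=1 ship[0->1]=1 prod=4 -> [32 1 14 1]
Step 10: demand=3,sold=1 ship[2->3]=1 ship[1->2]=1 ship[0->1]=1 prod=4 -> [35 1 14 1]
Step 11: demand=3,sold=1 ship[2->3]=1 ship[1->2]=1 ship[0->1]=1 prod=4 -> [38 1 14 1]
Step 12: demand=3,sold=1 ship[2->3]=1 ship[1->2]=1 ship[0->1]=1 prod=4 -> [41 1 14 1]
First stockout at step 5

5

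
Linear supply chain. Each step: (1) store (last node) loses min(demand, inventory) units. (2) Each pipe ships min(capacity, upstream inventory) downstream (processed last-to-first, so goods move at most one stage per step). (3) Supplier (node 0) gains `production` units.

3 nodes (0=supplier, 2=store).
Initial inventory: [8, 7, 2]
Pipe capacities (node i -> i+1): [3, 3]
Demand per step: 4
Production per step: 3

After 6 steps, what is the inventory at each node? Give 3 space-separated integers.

Step 1: demand=4,sold=2 ship[1->2]=3 ship[0->1]=3 prod=3 -> inv=[8 7 3]
Step 2: demand=4,sold=3 ship[1->2]=3 ship[0->1]=3 prod=3 -> inv=[8 7 3]
Step 3: demand=4,sold=3 ship[1->2]=3 ship[0->1]=3 prod=3 -> inv=[8 7 3]
Step 4: demand=4,sold=3 ship[1->2]=3 ship[0->1]=3 prod=3 -> inv=[8 7 3]
Step 5: demand=4,sold=3 ship[1->2]=3 ship[0->1]=3 prod=3 -> inv=[8 7 3]
Step 6: demand=4,sold=3 ship[1->2]=3 ship[0->1]=3 prod=3 -> inv=[8 7 3]

8 7 3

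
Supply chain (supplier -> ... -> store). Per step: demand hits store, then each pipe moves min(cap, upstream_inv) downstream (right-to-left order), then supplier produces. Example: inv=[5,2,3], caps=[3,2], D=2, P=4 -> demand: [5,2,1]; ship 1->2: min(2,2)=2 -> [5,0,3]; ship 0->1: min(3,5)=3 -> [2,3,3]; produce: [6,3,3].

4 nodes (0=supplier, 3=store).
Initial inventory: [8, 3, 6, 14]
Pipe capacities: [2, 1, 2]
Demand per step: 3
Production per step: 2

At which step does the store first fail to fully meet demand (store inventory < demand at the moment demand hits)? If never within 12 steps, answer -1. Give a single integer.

Step 1: demand=3,sold=3 ship[2->3]=2 ship[1->2]=1 ship[0->1]=2 prod=2 -> [8 4 5 13]
Step 2: demand=3,sold=3 ship[2->3]=2 ship[1->2]=1 ship[0->1]=2 prod=2 -> [8 5 4 12]
Step 3: demand=3,sold=3 ship[2->3]=2 ship[1->2]=1 ship[0->1]=2 prod=2 -> [8 6 3 11]
Step 4: demand=3,sold=3 ship[2->3]=2 ship[1->2]=1 ship[0->1]=2 prod=2 -> [8 7 2 10]
Step 5: demand=3,sold=3 ship[2->3]=2 ship[1->2]=1 ship[0->1]=2 prod=2 -> [8 8 1 9]
Step 6: demand=3,sold=3 ship[2->3]=1 ship[1->2]=1 ship[0->1]=2 prod=2 -> [8 9 1 7]
Step 7: demand=3,sold=3 ship[2->3]=1 ship[1->2]=1 ship[0->1]=2 prod=2 -> [8 10 1 5]
Step 8: demand=3,sold=3 ship[2->3]=1 ship[1->2]=1 ship[0->1]=2 prod=2 -> [8 11 1 3]
Step 9: demand=3,sold=3 ship[2->3]=1 ship[1->2]=1 ship[0->1]=2 prod=2 -> [8 12 1 1]
Step 10: demand=3,sold=1 ship[2->3]=1 ship[1->2]=1 ship[0->1]=2 prod=2 -> [8 13 1 1]
Step 11: demand=3,sold=1 ship[2->3]=1 ship[1->2]=1 ship[0->1]=2 prod=2 -> [8 14 1 1]
Step 12: demand=3,sold=1 ship[2->3]=1 ship[1->2]=1 ship[0->1]=2 prod=2 -> [8 15 1 1]
First stockout at step 10

10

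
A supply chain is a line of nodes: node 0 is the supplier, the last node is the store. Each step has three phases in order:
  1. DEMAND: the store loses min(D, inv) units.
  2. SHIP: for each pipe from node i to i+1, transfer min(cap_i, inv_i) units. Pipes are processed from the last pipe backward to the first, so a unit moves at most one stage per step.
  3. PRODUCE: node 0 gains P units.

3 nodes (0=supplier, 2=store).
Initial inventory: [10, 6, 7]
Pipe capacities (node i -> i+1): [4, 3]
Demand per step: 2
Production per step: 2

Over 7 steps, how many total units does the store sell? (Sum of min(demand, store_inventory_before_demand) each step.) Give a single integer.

Step 1: sold=2 (running total=2) -> [8 7 8]
Step 2: sold=2 (running total=4) -> [6 8 9]
Step 3: sold=2 (running total=6) -> [4 9 10]
Step 4: sold=2 (running total=8) -> [2 10 11]
Step 5: sold=2 (running total=10) -> [2 9 12]
Step 6: sold=2 (running total=12) -> [2 8 13]
Step 7: sold=2 (running total=14) -> [2 7 14]

Answer: 14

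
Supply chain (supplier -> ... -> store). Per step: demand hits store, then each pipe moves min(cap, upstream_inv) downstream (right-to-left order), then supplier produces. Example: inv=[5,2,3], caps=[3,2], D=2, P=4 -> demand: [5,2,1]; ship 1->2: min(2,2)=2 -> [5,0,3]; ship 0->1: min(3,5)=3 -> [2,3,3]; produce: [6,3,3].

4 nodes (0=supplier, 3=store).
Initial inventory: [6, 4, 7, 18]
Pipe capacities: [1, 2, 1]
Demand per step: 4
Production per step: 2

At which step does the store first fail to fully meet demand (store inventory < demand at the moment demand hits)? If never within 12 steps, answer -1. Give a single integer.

Step 1: demand=4,sold=4 ship[2->3]=1 ship[1->2]=2 ship[0->1]=1 prod=2 -> [7 3 8 15]
Step 2: demand=4,sold=4 ship[2->3]=1 ship[1->2]=2 ship[0->1]=1 prod=2 -> [8 2 9 12]
Step 3: demand=4,sold=4 ship[2->3]=1 ship[1->2]=2 ship[0->1]=1 prod=2 -> [9 1 10 9]
Step 4: demand=4,sold=4 ship[2->3]=1 ship[1->2]=1 ship[0->1]=1 prod=2 -> [10 1 10 6]
Step 5: demand=4,sold=4 ship[2->3]=1 ship[1->2]=1 ship[0->1]=1 prod=2 -> [11 1 10 3]
Step 6: demand=4,sold=3 ship[2->3]=1 ship[1->2]=1 ship[0->1]=1 prod=2 -> [12 1 10 1]
Step 7: demand=4,sold=1 ship[2->3]=1 ship[1->2]=1 ship[0->1]=1 prod=2 -> [13 1 10 1]
Step 8: demand=4,sold=1 ship[2->3]=1 ship[1->2]=1 ship[0->1]=1 prod=2 -> [14 1 10 1]
Step 9: demand=4,sold=1 ship[2->3]=1 ship[1->2]=1 ship[0->1]=1 prod=2 -> [15 1 10 1]
Step 10: demand=4,sold=1 ship[2->3]=1 ship[1->2]=1 ship[0->1]=1 prod=2 -> [16 1 10 1]
Step 11: demand=4,sold=1 ship[2->3]=1 ship[1->2]=1 ship[0->1]=1 prod=2 -> [17 1 10 1]
Step 12: demand=4,sold=1 ship[2->3]=1 ship[1->2]=1 ship[0->1]=1 prod=2 -> [18 1 10 1]
First stockout at step 6

6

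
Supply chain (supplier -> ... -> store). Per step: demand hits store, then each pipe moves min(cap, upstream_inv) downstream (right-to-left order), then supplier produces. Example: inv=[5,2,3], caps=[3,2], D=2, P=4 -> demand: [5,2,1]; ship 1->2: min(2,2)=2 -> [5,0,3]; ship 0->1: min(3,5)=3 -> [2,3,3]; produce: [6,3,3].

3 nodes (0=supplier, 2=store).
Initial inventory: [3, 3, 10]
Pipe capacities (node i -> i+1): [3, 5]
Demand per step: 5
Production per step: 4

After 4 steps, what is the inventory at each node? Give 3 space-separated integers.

Step 1: demand=5,sold=5 ship[1->2]=3 ship[0->1]=3 prod=4 -> inv=[4 3 8]
Step 2: demand=5,sold=5 ship[1->2]=3 ship[0->1]=3 prod=4 -> inv=[5 3 6]
Step 3: demand=5,sold=5 ship[1->2]=3 ship[0->1]=3 prod=4 -> inv=[6 3 4]
Step 4: demand=5,sold=4 ship[1->2]=3 ship[0->1]=3 prod=4 -> inv=[7 3 3]

7 3 3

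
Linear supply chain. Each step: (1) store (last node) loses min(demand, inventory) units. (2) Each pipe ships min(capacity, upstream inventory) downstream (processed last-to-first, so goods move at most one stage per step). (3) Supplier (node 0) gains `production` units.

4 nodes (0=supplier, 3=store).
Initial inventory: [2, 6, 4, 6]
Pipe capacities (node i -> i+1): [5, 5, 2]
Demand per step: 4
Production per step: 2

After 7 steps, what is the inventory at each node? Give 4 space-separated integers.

Step 1: demand=4,sold=4 ship[2->3]=2 ship[1->2]=5 ship[0->1]=2 prod=2 -> inv=[2 3 7 4]
Step 2: demand=4,sold=4 ship[2->3]=2 ship[1->2]=3 ship[0->1]=2 prod=2 -> inv=[2 2 8 2]
Step 3: demand=4,sold=2 ship[2->3]=2 ship[1->2]=2 ship[0->1]=2 prod=2 -> inv=[2 2 8 2]
Step 4: demand=4,sold=2 ship[2->3]=2 ship[1->2]=2 ship[0->1]=2 prod=2 -> inv=[2 2 8 2]
Step 5: demand=4,sold=2 ship[2->3]=2 ship[1->2]=2 ship[0->1]=2 prod=2 -> inv=[2 2 8 2]
Step 6: demand=4,sold=2 ship[2->3]=2 ship[1->2]=2 ship[0->1]=2 prod=2 -> inv=[2 2 8 2]
Step 7: demand=4,sold=2 ship[2->3]=2 ship[1->2]=2 ship[0->1]=2 prod=2 -> inv=[2 2 8 2]

2 2 8 2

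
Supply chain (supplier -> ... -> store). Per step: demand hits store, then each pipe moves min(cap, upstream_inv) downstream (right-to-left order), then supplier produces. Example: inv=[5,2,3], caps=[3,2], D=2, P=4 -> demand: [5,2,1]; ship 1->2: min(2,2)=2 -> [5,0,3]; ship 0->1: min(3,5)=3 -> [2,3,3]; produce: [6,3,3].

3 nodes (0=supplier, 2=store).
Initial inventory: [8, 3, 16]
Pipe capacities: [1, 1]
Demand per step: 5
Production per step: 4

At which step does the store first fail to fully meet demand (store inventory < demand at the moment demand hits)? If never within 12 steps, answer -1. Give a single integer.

Step 1: demand=5,sold=5 ship[1->2]=1 ship[0->1]=1 prod=4 -> [11 3 12]
Step 2: demand=5,sold=5 ship[1->2]=1 ship[0->1]=1 prod=4 -> [14 3 8]
Step 3: demand=5,sold=5 ship[1->2]=1 ship[0->1]=1 prod=4 -> [17 3 4]
Step 4: demand=5,sold=4 ship[1->2]=1 ship[0->1]=1 prod=4 -> [20 3 1]
Step 5: demand=5,sold=1 ship[1->2]=1 ship[0->1]=1 prod=4 -> [23 3 1]
Step 6: demand=5,sold=1 ship[1->2]=1 ship[0->1]=1 prod=4 -> [26 3 1]
Step 7: demand=5,sold=1 ship[1->2]=1 ship[0->1]=1 prod=4 -> [29 3 1]
Step 8: demand=5,sold=1 ship[1->2]=1 ship[0->1]=1 prod=4 -> [32 3 1]
Step 9: demand=5,sold=1 ship[1->2]=1 ship[0->1]=1 prod=4 -> [35 3 1]
Step 10: demand=5,sold=1 ship[1->2]=1 ship[0->1]=1 prod=4 -> [38 3 1]
Step 11: demand=5,sold=1 ship[1->2]=1 ship[0->1]=1 prod=4 -> [41 3 1]
Step 12: demand=5,sold=1 ship[1->2]=1 ship[0->1]=1 prod=4 -> [44 3 1]
First stockout at step 4

4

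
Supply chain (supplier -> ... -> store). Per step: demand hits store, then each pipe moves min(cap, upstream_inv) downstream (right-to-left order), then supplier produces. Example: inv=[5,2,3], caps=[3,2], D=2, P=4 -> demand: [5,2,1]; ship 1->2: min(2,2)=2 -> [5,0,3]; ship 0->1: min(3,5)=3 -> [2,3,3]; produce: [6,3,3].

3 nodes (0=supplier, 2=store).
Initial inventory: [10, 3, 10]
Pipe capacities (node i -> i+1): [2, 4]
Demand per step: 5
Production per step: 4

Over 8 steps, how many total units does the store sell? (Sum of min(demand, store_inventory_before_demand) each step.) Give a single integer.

Step 1: sold=5 (running total=5) -> [12 2 8]
Step 2: sold=5 (running total=10) -> [14 2 5]
Step 3: sold=5 (running total=15) -> [16 2 2]
Step 4: sold=2 (running total=17) -> [18 2 2]
Step 5: sold=2 (running total=19) -> [20 2 2]
Step 6: sold=2 (running total=21) -> [22 2 2]
Step 7: sold=2 (running total=23) -> [24 2 2]
Step 8: sold=2 (running total=25) -> [26 2 2]

Answer: 25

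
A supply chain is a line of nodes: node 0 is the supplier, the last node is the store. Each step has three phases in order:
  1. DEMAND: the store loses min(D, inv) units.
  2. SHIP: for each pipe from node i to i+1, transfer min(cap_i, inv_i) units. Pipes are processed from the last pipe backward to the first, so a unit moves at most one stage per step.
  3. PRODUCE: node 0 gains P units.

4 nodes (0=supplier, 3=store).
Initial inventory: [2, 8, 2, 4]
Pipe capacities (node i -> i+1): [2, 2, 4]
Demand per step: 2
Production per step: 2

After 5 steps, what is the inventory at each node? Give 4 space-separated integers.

Step 1: demand=2,sold=2 ship[2->3]=2 ship[1->2]=2 ship[0->1]=2 prod=2 -> inv=[2 8 2 4]
Step 2: demand=2,sold=2 ship[2->3]=2 ship[1->2]=2 ship[0->1]=2 prod=2 -> inv=[2 8 2 4]
Step 3: demand=2,sold=2 ship[2->3]=2 ship[1->2]=2 ship[0->1]=2 prod=2 -> inv=[2 8 2 4]
Step 4: demand=2,sold=2 ship[2->3]=2 ship[1->2]=2 ship[0->1]=2 prod=2 -> inv=[2 8 2 4]
Step 5: demand=2,sold=2 ship[2->3]=2 ship[1->2]=2 ship[0->1]=2 prod=2 -> inv=[2 8 2 4]

2 8 2 4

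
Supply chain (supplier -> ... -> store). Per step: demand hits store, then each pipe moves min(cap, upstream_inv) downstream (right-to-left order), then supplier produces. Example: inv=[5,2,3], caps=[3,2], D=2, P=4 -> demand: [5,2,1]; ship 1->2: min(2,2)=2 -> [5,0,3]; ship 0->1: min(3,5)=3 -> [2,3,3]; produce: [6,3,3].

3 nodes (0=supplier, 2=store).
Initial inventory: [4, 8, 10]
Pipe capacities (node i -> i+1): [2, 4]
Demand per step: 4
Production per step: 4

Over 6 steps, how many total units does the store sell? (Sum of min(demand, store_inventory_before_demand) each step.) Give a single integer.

Step 1: sold=4 (running total=4) -> [6 6 10]
Step 2: sold=4 (running total=8) -> [8 4 10]
Step 3: sold=4 (running total=12) -> [10 2 10]
Step 4: sold=4 (running total=16) -> [12 2 8]
Step 5: sold=4 (running total=20) -> [14 2 6]
Step 6: sold=4 (running total=24) -> [16 2 4]

Answer: 24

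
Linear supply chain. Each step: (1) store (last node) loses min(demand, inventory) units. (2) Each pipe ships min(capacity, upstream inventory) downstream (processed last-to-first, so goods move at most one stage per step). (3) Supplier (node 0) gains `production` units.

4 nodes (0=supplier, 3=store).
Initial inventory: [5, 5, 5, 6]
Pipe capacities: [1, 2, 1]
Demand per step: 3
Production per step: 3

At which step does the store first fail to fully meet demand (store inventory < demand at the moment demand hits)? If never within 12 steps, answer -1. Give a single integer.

Step 1: demand=3,sold=3 ship[2->3]=1 ship[1->2]=2 ship[0->1]=1 prod=3 -> [7 4 6 4]
Step 2: demand=3,sold=3 ship[2->3]=1 ship[1->2]=2 ship[0->1]=1 prod=3 -> [9 3 7 2]
Step 3: demand=3,sold=2 ship[2->3]=1 ship[1->2]=2 ship[0->1]=1 prod=3 -> [11 2 8 1]
Step 4: demand=3,sold=1 ship[2->3]=1 ship[1->2]=2 ship[0->1]=1 prod=3 -> [13 1 9 1]
Step 5: demand=3,sold=1 ship[2->3]=1 ship[1->2]=1 ship[0->1]=1 prod=3 -> [15 1 9 1]
Step 6: demand=3,sold=1 ship[2->3]=1 ship[1->2]=1 ship[0->1]=1 prod=3 -> [17 1 9 1]
Step 7: demand=3,sold=1 ship[2->3]=1 ship[1->2]=1 ship[0->1]=1 prod=3 -> [19 1 9 1]
Step 8: demand=3,sold=1 ship[2->3]=1 ship[1->2]=1 ship[0->1]=1 prod=3 -> [21 1 9 1]
Step 9: demand=3,sold=1 ship[2->3]=1 ship[1->2]=1 ship[0->1]=1 prod=3 -> [23 1 9 1]
Step 10: demand=3,sold=1 ship[2->3]=1 ship[1->2]=1 ship[0->1]=1 prod=3 -> [25 1 9 1]
Step 11: demand=3,sold=1 ship[2->3]=1 ship[1->2]=1 ship[0->1]=1 prod=3 -> [27 1 9 1]
Step 12: demand=3,sold=1 ship[2->3]=1 ship[1->2]=1 ship[0->1]=1 prod=3 -> [29 1 9 1]
First stockout at step 3

3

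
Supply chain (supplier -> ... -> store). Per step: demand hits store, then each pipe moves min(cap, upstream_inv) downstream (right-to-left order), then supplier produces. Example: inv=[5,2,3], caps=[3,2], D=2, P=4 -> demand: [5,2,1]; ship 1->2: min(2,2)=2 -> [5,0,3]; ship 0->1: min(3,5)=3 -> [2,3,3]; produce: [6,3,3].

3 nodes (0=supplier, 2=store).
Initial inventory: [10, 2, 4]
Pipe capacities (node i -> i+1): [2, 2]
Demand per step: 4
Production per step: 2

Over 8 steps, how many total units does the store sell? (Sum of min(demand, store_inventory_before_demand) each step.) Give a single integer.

Answer: 18

Derivation:
Step 1: sold=4 (running total=4) -> [10 2 2]
Step 2: sold=2 (running total=6) -> [10 2 2]
Step 3: sold=2 (running total=8) -> [10 2 2]
Step 4: sold=2 (running total=10) -> [10 2 2]
Step 5: sold=2 (running total=12) -> [10 2 2]
Step 6: sold=2 (running total=14) -> [10 2 2]
Step 7: sold=2 (running total=16) -> [10 2 2]
Step 8: sold=2 (running total=18) -> [10 2 2]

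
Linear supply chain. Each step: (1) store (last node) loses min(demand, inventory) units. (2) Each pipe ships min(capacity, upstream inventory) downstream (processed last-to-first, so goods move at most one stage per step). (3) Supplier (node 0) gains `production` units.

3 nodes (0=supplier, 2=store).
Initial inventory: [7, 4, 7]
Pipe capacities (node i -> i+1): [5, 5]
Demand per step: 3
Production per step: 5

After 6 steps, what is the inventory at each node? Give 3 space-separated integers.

Step 1: demand=3,sold=3 ship[1->2]=4 ship[0->1]=5 prod=5 -> inv=[7 5 8]
Step 2: demand=3,sold=3 ship[1->2]=5 ship[0->1]=5 prod=5 -> inv=[7 5 10]
Step 3: demand=3,sold=3 ship[1->2]=5 ship[0->1]=5 prod=5 -> inv=[7 5 12]
Step 4: demand=3,sold=3 ship[1->2]=5 ship[0->1]=5 prod=5 -> inv=[7 5 14]
Step 5: demand=3,sold=3 ship[1->2]=5 ship[0->1]=5 prod=5 -> inv=[7 5 16]
Step 6: demand=3,sold=3 ship[1->2]=5 ship[0->1]=5 prod=5 -> inv=[7 5 18]

7 5 18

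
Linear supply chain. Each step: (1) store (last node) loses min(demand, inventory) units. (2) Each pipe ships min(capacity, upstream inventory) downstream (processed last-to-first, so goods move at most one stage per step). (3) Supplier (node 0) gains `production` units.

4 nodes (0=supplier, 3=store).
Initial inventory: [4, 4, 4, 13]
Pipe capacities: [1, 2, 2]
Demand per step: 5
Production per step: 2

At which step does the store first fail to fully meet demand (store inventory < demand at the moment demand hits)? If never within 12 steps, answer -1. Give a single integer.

Step 1: demand=5,sold=5 ship[2->3]=2 ship[1->2]=2 ship[0->1]=1 prod=2 -> [5 3 4 10]
Step 2: demand=5,sold=5 ship[2->3]=2 ship[1->2]=2 ship[0->1]=1 prod=2 -> [6 2 4 7]
Step 3: demand=5,sold=5 ship[2->3]=2 ship[1->2]=2 ship[0->1]=1 prod=2 -> [7 1 4 4]
Step 4: demand=5,sold=4 ship[2->3]=2 ship[1->2]=1 ship[0->1]=1 prod=2 -> [8 1 3 2]
Step 5: demand=5,sold=2 ship[2->3]=2 ship[1->2]=1 ship[0->1]=1 prod=2 -> [9 1 2 2]
Step 6: demand=5,sold=2 ship[2->3]=2 ship[1->2]=1 ship[0->1]=1 prod=2 -> [10 1 1 2]
Step 7: demand=5,sold=2 ship[2->3]=1 ship[1->2]=1 ship[0->1]=1 prod=2 -> [11 1 1 1]
Step 8: demand=5,sold=1 ship[2->3]=1 ship[1->2]=1 ship[0->1]=1 prod=2 -> [12 1 1 1]
Step 9: demand=5,sold=1 ship[2->3]=1 ship[1->2]=1 ship[0->1]=1 prod=2 -> [13 1 1 1]
Step 10: demand=5,sold=1 ship[2->3]=1 ship[1->2]=1 ship[0->1]=1 prod=2 -> [14 1 1 1]
Step 11: demand=5,sold=1 ship[2->3]=1 ship[1->2]=1 ship[0->1]=1 prod=2 -> [15 1 1 1]
Step 12: demand=5,sold=1 ship[2->3]=1 ship[1->2]=1 ship[0->1]=1 prod=2 -> [16 1 1 1]
First stockout at step 4

4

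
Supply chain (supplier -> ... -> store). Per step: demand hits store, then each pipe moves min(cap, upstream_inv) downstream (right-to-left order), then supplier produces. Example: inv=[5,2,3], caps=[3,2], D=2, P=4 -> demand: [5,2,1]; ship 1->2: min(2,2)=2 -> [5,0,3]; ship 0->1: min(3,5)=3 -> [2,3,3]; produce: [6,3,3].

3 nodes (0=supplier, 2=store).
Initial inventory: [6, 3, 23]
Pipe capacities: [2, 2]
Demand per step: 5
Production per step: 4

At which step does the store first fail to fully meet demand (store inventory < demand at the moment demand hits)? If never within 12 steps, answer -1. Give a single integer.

Step 1: demand=5,sold=5 ship[1->2]=2 ship[0->1]=2 prod=4 -> [8 3 20]
Step 2: demand=5,sold=5 ship[1->2]=2 ship[0->1]=2 prod=4 -> [10 3 17]
Step 3: demand=5,sold=5 ship[1->2]=2 ship[0->1]=2 prod=4 -> [12 3 14]
Step 4: demand=5,sold=5 ship[1->2]=2 ship[0->1]=2 prod=4 -> [14 3 11]
Step 5: demand=5,sold=5 ship[1->2]=2 ship[0->1]=2 prod=4 -> [16 3 8]
Step 6: demand=5,sold=5 ship[1->2]=2 ship[0->1]=2 prod=4 -> [18 3 5]
Step 7: demand=5,sold=5 ship[1->2]=2 ship[0->1]=2 prod=4 -> [20 3 2]
Step 8: demand=5,sold=2 ship[1->2]=2 ship[0->1]=2 prod=4 -> [22 3 2]
Step 9: demand=5,sold=2 ship[1->2]=2 ship[0->1]=2 prod=4 -> [24 3 2]
Step 10: demand=5,sold=2 ship[1->2]=2 ship[0->1]=2 prod=4 -> [26 3 2]
Step 11: demand=5,sold=2 ship[1->2]=2 ship[0->1]=2 prod=4 -> [28 3 2]
Step 12: demand=5,sold=2 ship[1->2]=2 ship[0->1]=2 prod=4 -> [30 3 2]
First stockout at step 8

8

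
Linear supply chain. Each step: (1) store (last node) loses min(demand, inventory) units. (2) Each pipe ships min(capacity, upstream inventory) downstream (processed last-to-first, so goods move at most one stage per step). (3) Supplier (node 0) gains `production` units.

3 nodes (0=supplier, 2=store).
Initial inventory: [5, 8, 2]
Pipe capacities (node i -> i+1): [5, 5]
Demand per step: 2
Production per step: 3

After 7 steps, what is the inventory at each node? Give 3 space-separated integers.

Step 1: demand=2,sold=2 ship[1->2]=5 ship[0->1]=5 prod=3 -> inv=[3 8 5]
Step 2: demand=2,sold=2 ship[1->2]=5 ship[0->1]=3 prod=3 -> inv=[3 6 8]
Step 3: demand=2,sold=2 ship[1->2]=5 ship[0->1]=3 prod=3 -> inv=[3 4 11]
Step 4: demand=2,sold=2 ship[1->2]=4 ship[0->1]=3 prod=3 -> inv=[3 3 13]
Step 5: demand=2,sold=2 ship[1->2]=3 ship[0->1]=3 prod=3 -> inv=[3 3 14]
Step 6: demand=2,sold=2 ship[1->2]=3 ship[0->1]=3 prod=3 -> inv=[3 3 15]
Step 7: demand=2,sold=2 ship[1->2]=3 ship[0->1]=3 prod=3 -> inv=[3 3 16]

3 3 16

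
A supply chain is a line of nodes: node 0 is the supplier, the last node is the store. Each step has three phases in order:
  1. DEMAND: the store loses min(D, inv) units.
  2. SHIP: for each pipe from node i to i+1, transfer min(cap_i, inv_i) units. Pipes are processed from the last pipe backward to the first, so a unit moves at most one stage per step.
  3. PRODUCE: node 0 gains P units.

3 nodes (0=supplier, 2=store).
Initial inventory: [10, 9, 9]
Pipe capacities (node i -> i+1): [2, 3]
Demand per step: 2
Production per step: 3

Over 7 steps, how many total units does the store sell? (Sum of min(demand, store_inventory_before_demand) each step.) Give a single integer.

Answer: 14

Derivation:
Step 1: sold=2 (running total=2) -> [11 8 10]
Step 2: sold=2 (running total=4) -> [12 7 11]
Step 3: sold=2 (running total=6) -> [13 6 12]
Step 4: sold=2 (running total=8) -> [14 5 13]
Step 5: sold=2 (running total=10) -> [15 4 14]
Step 6: sold=2 (running total=12) -> [16 3 15]
Step 7: sold=2 (running total=14) -> [17 2 16]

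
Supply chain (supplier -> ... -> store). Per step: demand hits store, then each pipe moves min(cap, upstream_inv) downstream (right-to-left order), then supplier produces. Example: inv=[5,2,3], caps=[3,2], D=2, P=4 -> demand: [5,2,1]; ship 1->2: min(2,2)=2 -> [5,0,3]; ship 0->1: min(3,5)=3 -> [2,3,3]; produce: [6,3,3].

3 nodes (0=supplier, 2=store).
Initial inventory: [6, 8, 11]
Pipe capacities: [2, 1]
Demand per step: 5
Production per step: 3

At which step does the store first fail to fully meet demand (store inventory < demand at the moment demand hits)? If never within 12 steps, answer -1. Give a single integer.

Step 1: demand=5,sold=5 ship[1->2]=1 ship[0->1]=2 prod=3 -> [7 9 7]
Step 2: demand=5,sold=5 ship[1->2]=1 ship[0->1]=2 prod=3 -> [8 10 3]
Step 3: demand=5,sold=3 ship[1->2]=1 ship[0->1]=2 prod=3 -> [9 11 1]
Step 4: demand=5,sold=1 ship[1->2]=1 ship[0->1]=2 prod=3 -> [10 12 1]
Step 5: demand=5,sold=1 ship[1->2]=1 ship[0->1]=2 prod=3 -> [11 13 1]
Step 6: demand=5,sold=1 ship[1->2]=1 ship[0->1]=2 prod=3 -> [12 14 1]
Step 7: demand=5,sold=1 ship[1->2]=1 ship[0->1]=2 prod=3 -> [13 15 1]
Step 8: demand=5,sold=1 ship[1->2]=1 ship[0->1]=2 prod=3 -> [14 16 1]
Step 9: demand=5,sold=1 ship[1->2]=1 ship[0->1]=2 prod=3 -> [15 17 1]
Step 10: demand=5,sold=1 ship[1->2]=1 ship[0->1]=2 prod=3 -> [16 18 1]
Step 11: demand=5,sold=1 ship[1->2]=1 ship[0->1]=2 prod=3 -> [17 19 1]
Step 12: demand=5,sold=1 ship[1->2]=1 ship[0->1]=2 prod=3 -> [18 20 1]
First stockout at step 3

3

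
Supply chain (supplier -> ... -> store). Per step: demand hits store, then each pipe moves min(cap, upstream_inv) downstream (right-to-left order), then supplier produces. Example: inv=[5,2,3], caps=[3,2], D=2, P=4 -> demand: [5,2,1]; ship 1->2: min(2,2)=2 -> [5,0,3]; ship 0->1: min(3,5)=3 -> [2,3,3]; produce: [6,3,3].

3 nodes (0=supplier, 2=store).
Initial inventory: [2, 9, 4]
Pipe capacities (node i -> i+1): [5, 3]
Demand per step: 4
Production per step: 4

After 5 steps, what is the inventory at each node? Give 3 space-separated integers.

Step 1: demand=4,sold=4 ship[1->2]=3 ship[0->1]=2 prod=4 -> inv=[4 8 3]
Step 2: demand=4,sold=3 ship[1->2]=3 ship[0->1]=4 prod=4 -> inv=[4 9 3]
Step 3: demand=4,sold=3 ship[1->2]=3 ship[0->1]=4 prod=4 -> inv=[4 10 3]
Step 4: demand=4,sold=3 ship[1->2]=3 ship[0->1]=4 prod=4 -> inv=[4 11 3]
Step 5: demand=4,sold=3 ship[1->2]=3 ship[0->1]=4 prod=4 -> inv=[4 12 3]

4 12 3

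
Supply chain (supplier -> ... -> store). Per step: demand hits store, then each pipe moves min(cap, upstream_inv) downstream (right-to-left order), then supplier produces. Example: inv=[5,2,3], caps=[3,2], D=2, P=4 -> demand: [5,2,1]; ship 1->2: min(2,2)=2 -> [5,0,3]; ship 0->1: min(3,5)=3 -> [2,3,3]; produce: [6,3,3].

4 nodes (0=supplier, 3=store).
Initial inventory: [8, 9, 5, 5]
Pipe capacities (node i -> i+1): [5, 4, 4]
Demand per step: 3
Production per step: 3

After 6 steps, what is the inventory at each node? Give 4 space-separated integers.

Step 1: demand=3,sold=3 ship[2->3]=4 ship[1->2]=4 ship[0->1]=5 prod=3 -> inv=[6 10 5 6]
Step 2: demand=3,sold=3 ship[2->3]=4 ship[1->2]=4 ship[0->1]=5 prod=3 -> inv=[4 11 5 7]
Step 3: demand=3,sold=3 ship[2->3]=4 ship[1->2]=4 ship[0->1]=4 prod=3 -> inv=[3 11 5 8]
Step 4: demand=3,sold=3 ship[2->3]=4 ship[1->2]=4 ship[0->1]=3 prod=3 -> inv=[3 10 5 9]
Step 5: demand=3,sold=3 ship[2->3]=4 ship[1->2]=4 ship[0->1]=3 prod=3 -> inv=[3 9 5 10]
Step 6: demand=3,sold=3 ship[2->3]=4 ship[1->2]=4 ship[0->1]=3 prod=3 -> inv=[3 8 5 11]

3 8 5 11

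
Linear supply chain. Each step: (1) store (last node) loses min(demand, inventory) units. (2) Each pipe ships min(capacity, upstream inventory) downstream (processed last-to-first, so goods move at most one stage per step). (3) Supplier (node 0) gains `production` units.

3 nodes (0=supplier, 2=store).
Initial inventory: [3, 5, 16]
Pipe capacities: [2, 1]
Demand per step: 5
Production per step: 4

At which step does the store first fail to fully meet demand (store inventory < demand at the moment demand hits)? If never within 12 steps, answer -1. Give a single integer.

Step 1: demand=5,sold=5 ship[1->2]=1 ship[0->1]=2 prod=4 -> [5 6 12]
Step 2: demand=5,sold=5 ship[1->2]=1 ship[0->1]=2 prod=4 -> [7 7 8]
Step 3: demand=5,sold=5 ship[1->2]=1 ship[0->1]=2 prod=4 -> [9 8 4]
Step 4: demand=5,sold=4 ship[1->2]=1 ship[0->1]=2 prod=4 -> [11 9 1]
Step 5: demand=5,sold=1 ship[1->2]=1 ship[0->1]=2 prod=4 -> [13 10 1]
Step 6: demand=5,sold=1 ship[1->2]=1 ship[0->1]=2 prod=4 -> [15 11 1]
Step 7: demand=5,sold=1 ship[1->2]=1 ship[0->1]=2 prod=4 -> [17 12 1]
Step 8: demand=5,sold=1 ship[1->2]=1 ship[0->1]=2 prod=4 -> [19 13 1]
Step 9: demand=5,sold=1 ship[1->2]=1 ship[0->1]=2 prod=4 -> [21 14 1]
Step 10: demand=5,sold=1 ship[1->2]=1 ship[0->1]=2 prod=4 -> [23 15 1]
Step 11: demand=5,sold=1 ship[1->2]=1 ship[0->1]=2 prod=4 -> [25 16 1]
Step 12: demand=5,sold=1 ship[1->2]=1 ship[0->1]=2 prod=4 -> [27 17 1]
First stockout at step 4

4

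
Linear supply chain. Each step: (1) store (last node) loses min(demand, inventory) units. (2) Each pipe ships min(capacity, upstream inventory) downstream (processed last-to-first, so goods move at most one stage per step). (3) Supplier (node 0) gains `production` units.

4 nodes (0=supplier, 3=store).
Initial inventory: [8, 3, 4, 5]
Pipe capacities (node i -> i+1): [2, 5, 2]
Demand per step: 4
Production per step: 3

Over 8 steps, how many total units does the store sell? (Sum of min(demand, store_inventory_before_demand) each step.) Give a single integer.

Step 1: sold=4 (running total=4) -> [9 2 5 3]
Step 2: sold=3 (running total=7) -> [10 2 5 2]
Step 3: sold=2 (running total=9) -> [11 2 5 2]
Step 4: sold=2 (running total=11) -> [12 2 5 2]
Step 5: sold=2 (running total=13) -> [13 2 5 2]
Step 6: sold=2 (running total=15) -> [14 2 5 2]
Step 7: sold=2 (running total=17) -> [15 2 5 2]
Step 8: sold=2 (running total=19) -> [16 2 5 2]

Answer: 19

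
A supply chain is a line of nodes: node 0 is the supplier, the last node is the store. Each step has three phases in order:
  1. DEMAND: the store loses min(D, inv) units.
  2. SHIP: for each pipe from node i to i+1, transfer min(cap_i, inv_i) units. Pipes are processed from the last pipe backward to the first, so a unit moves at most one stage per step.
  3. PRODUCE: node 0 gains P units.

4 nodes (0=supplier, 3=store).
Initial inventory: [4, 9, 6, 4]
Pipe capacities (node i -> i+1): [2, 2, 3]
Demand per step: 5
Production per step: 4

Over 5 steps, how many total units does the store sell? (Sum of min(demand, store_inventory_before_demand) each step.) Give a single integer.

Step 1: sold=4 (running total=4) -> [6 9 5 3]
Step 2: sold=3 (running total=7) -> [8 9 4 3]
Step 3: sold=3 (running total=10) -> [10 9 3 3]
Step 4: sold=3 (running total=13) -> [12 9 2 3]
Step 5: sold=3 (running total=16) -> [14 9 2 2]

Answer: 16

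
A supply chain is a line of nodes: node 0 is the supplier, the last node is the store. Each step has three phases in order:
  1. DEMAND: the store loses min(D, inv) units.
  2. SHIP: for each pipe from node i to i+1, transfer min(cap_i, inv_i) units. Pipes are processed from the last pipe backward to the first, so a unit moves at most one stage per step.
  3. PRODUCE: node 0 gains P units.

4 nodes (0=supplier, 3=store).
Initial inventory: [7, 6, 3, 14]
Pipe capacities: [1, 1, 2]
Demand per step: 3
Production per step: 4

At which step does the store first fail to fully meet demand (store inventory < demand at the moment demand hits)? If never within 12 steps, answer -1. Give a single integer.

Step 1: demand=3,sold=3 ship[2->3]=2 ship[1->2]=1 ship[0->1]=1 prod=4 -> [10 6 2 13]
Step 2: demand=3,sold=3 ship[2->3]=2 ship[1->2]=1 ship[0->1]=1 prod=4 -> [13 6 1 12]
Step 3: demand=3,sold=3 ship[2->3]=1 ship[1->2]=1 ship[0->1]=1 prod=4 -> [16 6 1 10]
Step 4: demand=3,sold=3 ship[2->3]=1 ship[1->2]=1 ship[0->1]=1 prod=4 -> [19 6 1 8]
Step 5: demand=3,sold=3 ship[2->3]=1 ship[1->2]=1 ship[0->1]=1 prod=4 -> [22 6 1 6]
Step 6: demand=3,sold=3 ship[2->3]=1 ship[1->2]=1 ship[0->1]=1 prod=4 -> [25 6 1 4]
Step 7: demand=3,sold=3 ship[2->3]=1 ship[1->2]=1 ship[0->1]=1 prod=4 -> [28 6 1 2]
Step 8: demand=3,sold=2 ship[2->3]=1 ship[1->2]=1 ship[0->1]=1 prod=4 -> [31 6 1 1]
Step 9: demand=3,sold=1 ship[2->3]=1 ship[1->2]=1 ship[0->1]=1 prod=4 -> [34 6 1 1]
Step 10: demand=3,sold=1 ship[2->3]=1 ship[1->2]=1 ship[0->1]=1 prod=4 -> [37 6 1 1]
Step 11: demand=3,sold=1 ship[2->3]=1 ship[1->2]=1 ship[0->1]=1 prod=4 -> [40 6 1 1]
Step 12: demand=3,sold=1 ship[2->3]=1 ship[1->2]=1 ship[0->1]=1 prod=4 -> [43 6 1 1]
First stockout at step 8

8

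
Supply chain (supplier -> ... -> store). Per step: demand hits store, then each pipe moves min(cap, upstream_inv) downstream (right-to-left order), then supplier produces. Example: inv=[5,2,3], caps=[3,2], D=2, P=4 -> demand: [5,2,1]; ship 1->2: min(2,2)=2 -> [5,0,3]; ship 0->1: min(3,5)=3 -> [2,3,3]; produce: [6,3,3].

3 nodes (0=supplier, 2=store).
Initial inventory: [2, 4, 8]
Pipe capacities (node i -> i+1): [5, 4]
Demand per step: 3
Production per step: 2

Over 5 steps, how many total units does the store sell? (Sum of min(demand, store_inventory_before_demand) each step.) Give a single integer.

Answer: 15

Derivation:
Step 1: sold=3 (running total=3) -> [2 2 9]
Step 2: sold=3 (running total=6) -> [2 2 8]
Step 3: sold=3 (running total=9) -> [2 2 7]
Step 4: sold=3 (running total=12) -> [2 2 6]
Step 5: sold=3 (running total=15) -> [2 2 5]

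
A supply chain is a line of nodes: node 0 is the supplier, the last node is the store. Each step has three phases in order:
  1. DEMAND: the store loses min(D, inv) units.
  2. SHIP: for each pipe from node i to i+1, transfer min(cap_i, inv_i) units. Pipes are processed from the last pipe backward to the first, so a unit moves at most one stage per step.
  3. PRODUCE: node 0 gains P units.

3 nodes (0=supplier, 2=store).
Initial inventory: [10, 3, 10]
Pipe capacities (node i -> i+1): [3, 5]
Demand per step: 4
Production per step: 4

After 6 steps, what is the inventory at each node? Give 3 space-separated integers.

Step 1: demand=4,sold=4 ship[1->2]=3 ship[0->1]=3 prod=4 -> inv=[11 3 9]
Step 2: demand=4,sold=4 ship[1->2]=3 ship[0->1]=3 prod=4 -> inv=[12 3 8]
Step 3: demand=4,sold=4 ship[1->2]=3 ship[0->1]=3 prod=4 -> inv=[13 3 7]
Step 4: demand=4,sold=4 ship[1->2]=3 ship[0->1]=3 prod=4 -> inv=[14 3 6]
Step 5: demand=4,sold=4 ship[1->2]=3 ship[0->1]=3 prod=4 -> inv=[15 3 5]
Step 6: demand=4,sold=4 ship[1->2]=3 ship[0->1]=3 prod=4 -> inv=[16 3 4]

16 3 4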